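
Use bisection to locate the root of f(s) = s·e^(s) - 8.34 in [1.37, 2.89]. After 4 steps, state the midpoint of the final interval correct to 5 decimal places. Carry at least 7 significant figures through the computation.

f(1.370000) = -2.948570, f(2.890000) = 43.660665 (opposite signs)
step 1: m = 2.130000, f(m) = 9.583666 > 0 → root in [1.370000, 2.130000]
step 2: m = 1.750000, f(m) = 1.730555 > 0 → root in [1.370000, 1.750000]
step 3: m = 1.560000, f(m) = -0.916239 < 0 → root in [1.560000, 1.750000]
step 4: m = 1.655000, f(m) = 0.320747 > 0 → root in [1.560000, 1.655000]
Midpoint of [1.560000, 1.655000] = 1.607500

1.60750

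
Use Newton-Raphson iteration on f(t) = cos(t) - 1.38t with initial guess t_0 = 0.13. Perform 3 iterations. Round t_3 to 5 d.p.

Newton update: t ← t − f(t)/f'(t).
f'(t) = -sin(t) - 1.38
t_0 = 0.130000: f = 0.812162, f' = -1.509634 → t_1 = 0.130000 - (0.812162)/(-1.509634) = 0.667986
t_1 = 0.667986: f = -0.136750, f' = -1.999406 → t_2 = 0.667986 - (-0.136750)/(-1.999406) = 0.599591
t_2 = 0.599591: f = -0.001869, f' = -1.944305 → t_3 = 0.599591 - (-0.001869)/(-1.944305) = 0.598630

0.59863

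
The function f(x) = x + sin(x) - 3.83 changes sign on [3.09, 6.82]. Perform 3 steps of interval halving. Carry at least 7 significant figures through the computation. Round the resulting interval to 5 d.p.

[4.48875, 4.95500]

f(3.090000) = -0.688430, f(6.820000) = 3.501401 (opposite signs)
step 1: m = 4.955000, f(m) = 0.154286 > 0 → root in [3.090000, 4.955000]
step 2: m = 4.022500, f(m) = -0.578817 < 0 → root in [4.022500, 4.955000]
step 3: m = 4.488750, f(m) = -0.316347 < 0 → root in [4.488750, 4.955000]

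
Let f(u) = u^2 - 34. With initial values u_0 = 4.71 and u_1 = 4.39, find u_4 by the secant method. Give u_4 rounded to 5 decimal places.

f(u_0) = -11.815900, f(u_1) = -14.727900
u_2 = 4.390000 - (-14.727900)·(4.390000 - 4.710000)/(-14.727900 - (-11.815900)) = 6.008451; f(u_2) = 2.101478
u_3 = 6.008451 - (2.101478)·(6.008451 - 4.390000)/(2.101478 - (-14.727900)) = 5.806355; f(u_3) = -0.286239
u_4 = 5.806355 - (-0.286239)·(5.806355 - 6.008451)/(-0.286239 - (2.101478)) = 5.830582; f(u_4) = -0.004309

5.83058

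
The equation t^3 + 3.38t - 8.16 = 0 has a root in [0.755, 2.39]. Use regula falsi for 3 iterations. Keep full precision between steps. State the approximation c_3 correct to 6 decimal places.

1.440580

f(0.755000) = -5.177731, f(2.390000) = 13.570119
step 1: c = 1.206550, f(c) = -2.325411 < 0 → new bracket [1.206550, 2.390000]
step 2: c = 1.379681, f(c) = -0.870430 < 0 → new bracket [1.379681, 2.390000]
step 3: c = 1.440580, f(c) = -0.301250 < 0 → new bracket [1.440580, 2.390000]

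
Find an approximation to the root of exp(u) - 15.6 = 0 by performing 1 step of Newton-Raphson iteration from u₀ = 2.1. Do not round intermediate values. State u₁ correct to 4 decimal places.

3.0103

Newton update: u ← u − f(u)/f'(u).
f'(u) = exp(u)
u_0 = 2.100000: f = -7.433830, f' = 8.166170 → u_1 = 2.100000 - (-7.433830)/(8.166170) = 3.010320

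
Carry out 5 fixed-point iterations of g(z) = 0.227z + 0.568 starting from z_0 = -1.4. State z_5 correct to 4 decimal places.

z_1 = g(-1.400000) = 0.250200
z_2 = g(0.250200) = 0.624795
z_3 = g(0.624795) = 0.709829
z_4 = g(0.709829) = 0.729131
z_5 = g(0.729131) = 0.733513

0.7335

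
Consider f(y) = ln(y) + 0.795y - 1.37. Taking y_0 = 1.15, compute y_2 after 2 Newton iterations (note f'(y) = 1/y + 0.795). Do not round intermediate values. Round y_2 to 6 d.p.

1.347805

y_0 = 1.150000: f = -0.315988, f' = 1.664565 → y_1 = 1.150000 - (-0.315988)/(1.664565) = 1.339832
y_1 = 1.339832: f = -0.012289, f' = 1.541362 → y_2 = 1.339832 - (-0.012289)/(1.541362) = 1.347805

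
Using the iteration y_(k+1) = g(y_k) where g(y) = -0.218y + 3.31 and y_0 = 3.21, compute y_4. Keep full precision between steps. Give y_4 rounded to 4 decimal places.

2.7187

y_1 = g(3.210000) = 2.610220
y_2 = g(2.610220) = 2.740972
y_3 = g(2.740972) = 2.712468
y_4 = g(2.712468) = 2.718682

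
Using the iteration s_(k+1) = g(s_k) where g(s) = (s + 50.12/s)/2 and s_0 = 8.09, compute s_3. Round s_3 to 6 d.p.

7.079548

s_1 = g(8.090000) = 7.142651
s_2 = g(7.142651) = 7.079827
s_3 = g(7.079827) = 7.079548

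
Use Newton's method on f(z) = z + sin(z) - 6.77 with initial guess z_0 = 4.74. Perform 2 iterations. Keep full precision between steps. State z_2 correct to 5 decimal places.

6.05344

f'(z) = 1 + cos(z)
z_0 = 4.740000: f = -3.029619, f' = 1.027608 → z_1 = 4.740000 - (-3.029619)/(1.027608) = 7.688226
z_1 = 7.688226: f = 1.904520, f' = 1.164998 → z_2 = 7.688226 - (1.904520)/(1.164998) = 6.053442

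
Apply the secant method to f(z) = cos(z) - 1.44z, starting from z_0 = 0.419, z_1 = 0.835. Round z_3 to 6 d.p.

Secant update: z_(k+1) = z_k − f(z_k)·(z_k − z_(k-1))/(f(z_k) − f(z_(k-1))).
f(z_0) = 0.310136, f(z_1) = -0.531222
z_2 = 0.835000 - (-0.531222)·(0.835000 - 0.419000)/(-0.531222 - (0.310136)) = 0.572343; f(z_2) = 0.016460
z_3 = 0.572343 - (0.016460)·(0.572343 - 0.835000)/(0.016460 - (-0.531222)) = 0.580237; f(z_3) = 0.000791

0.580237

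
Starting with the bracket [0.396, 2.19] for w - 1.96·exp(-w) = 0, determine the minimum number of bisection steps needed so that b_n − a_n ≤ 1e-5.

Initial width b − a = 2.19 − 0.396 = 1.794000.
After n steps the width is (b−a)/2^n; need (b−a)/2^n ≤ 1e-5.
So n ≥ log₂(1.794000/1e-5) = log₂(179400.0000) ≈ 17.4528.
Hence n = 18.

18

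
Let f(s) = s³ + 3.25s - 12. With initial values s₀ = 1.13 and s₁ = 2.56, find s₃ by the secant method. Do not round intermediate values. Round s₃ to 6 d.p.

Secant update: s_(k+1) = s_k − f(s_k)·(s_k − s_(k-1))/(f(s_k) − f(s_(k-1))).
f(s_0) = -6.884603, f(s_1) = 13.097216
s_2 = 2.560000 - (13.097216)·(2.560000 - 1.130000)/(13.097216 - (-6.884603)) = 1.622697; f(s_2) = -2.453437
s_3 = 1.622697 - (-2.453437)·(1.622697 - 2.560000)/(-2.453437 - (13.097216)) = 1.770576; f(s_3) = -0.694980

1.770576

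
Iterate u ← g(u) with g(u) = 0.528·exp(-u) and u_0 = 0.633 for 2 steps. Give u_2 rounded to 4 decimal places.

u_1 = g(0.633000) = 0.280366
u_2 = g(0.280366) = 0.398908

0.3989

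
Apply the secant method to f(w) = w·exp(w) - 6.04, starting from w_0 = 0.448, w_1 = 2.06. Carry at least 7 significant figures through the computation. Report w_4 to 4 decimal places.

f(w_0) = -5.338800, f(w_1) = 10.122698
w_2 = 2.060000 - (10.122698)·(2.060000 - 0.448000)/(10.122698 - (-5.338800)) = 1.004618; f(w_2) = -3.296526
w_3 = 1.004618 - (-3.296526)·(1.004618 - 2.060000)/(-3.296526 - (10.122698)) = 1.263880; f(w_3) = -1.566970
w_4 = 1.263880 - (-1.566970)·(1.263880 - 1.004618)/(-1.566970 - (-3.296526)) = 1.498770; f(w_4) = 0.668765

1.4988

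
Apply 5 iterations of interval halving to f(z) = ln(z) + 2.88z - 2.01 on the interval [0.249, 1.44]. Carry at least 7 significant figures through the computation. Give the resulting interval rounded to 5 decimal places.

f(0.249000) = -2.683182, f(1.440000) = 2.501843 (opposite signs)
step 1: m = 0.844500, f(m) = 0.253149 > 0 → root in [0.249000, 0.844500]
step 2: m = 0.546750, f(m) = -1.039124 < 0 → root in [0.546750, 0.844500]
step 3: m = 0.695625, f(m) = -0.369545 < 0 → root in [0.695625, 0.844500]
step 4: m = 0.770063, f(m) = -0.053504 < 0 → root in [0.770063, 0.844500]
step 5: m = 0.807281, f(m) = 0.100887 > 0 → root in [0.770063, 0.807281]

[0.77006, 0.80728]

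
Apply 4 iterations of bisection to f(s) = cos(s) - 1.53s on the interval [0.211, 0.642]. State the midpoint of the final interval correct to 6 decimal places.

f(0.211000) = 0.654992, f(0.642000) = -0.181360 (opposite signs)
step 1: m = 0.426500, f(m) = 0.257874 > 0 → root in [0.426500, 0.642000]
step 2: m = 0.534250, f(m) = 0.043248 > 0 → root in [0.534250, 0.642000]
step 3: m = 0.588125, f(m) = -0.067849 < 0 → root in [0.534250, 0.588125]
step 4: m = 0.561187, f(m) = -0.011993 < 0 → root in [0.534250, 0.561187]
Midpoint of [0.534250, 0.561187] = 0.547719

0.547719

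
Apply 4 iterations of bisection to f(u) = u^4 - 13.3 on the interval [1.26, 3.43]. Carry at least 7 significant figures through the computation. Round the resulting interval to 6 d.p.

f(1.260000) = -10.779526, f(3.430000) = 125.112872 (opposite signs)
step 1: m = 2.345000, f(m) = 16.939276 > 0 → root in [1.260000, 2.345000]
step 2: m = 1.802500, f(m) = -2.743958 < 0 → root in [1.802500, 2.345000]
step 3: m = 2.073750, f(m) = 5.193776 > 0 → root in [1.802500, 2.073750]
step 4: m = 1.938125, f(m) = 0.810004 > 0 → root in [1.802500, 1.938125]

[1.802500, 1.938125]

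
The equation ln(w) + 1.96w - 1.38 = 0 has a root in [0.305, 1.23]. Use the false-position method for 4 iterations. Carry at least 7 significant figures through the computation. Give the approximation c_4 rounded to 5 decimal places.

0.81132

False-position update: c = (a·f(b) − b·f(a))/(f(b) − f(a)); replace the endpoint whose sign matches f(c).
f(0.305000) = -1.969644, f(1.230000) = 1.237814
step 1: c = 0.873026, f(c) = 0.195342 > 0 → new bracket [0.305000, 0.873026]
step 2: c = 0.821775, f(c) = 0.034389 > 0 → new bracket [0.305000, 0.821775]
step 3: c = 0.812907, f(c) = 0.006158 > 0 → new bracket [0.305000, 0.812907]
step 4: c = 0.811324, f(c) = 0.001106 > 0 → new bracket [0.305000, 0.811324]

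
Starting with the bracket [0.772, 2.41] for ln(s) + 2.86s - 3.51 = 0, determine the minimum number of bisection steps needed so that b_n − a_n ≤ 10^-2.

8

Initial width b − a = 2.41 − 0.772 = 1.638000.
After n steps the width is (b−a)/2^n; need (b−a)/2^n ≤ 10^-2.
So n ≥ log₂(1.638000/10^-2) = log₂(163.8000) ≈ 7.3558.
Hence n = 8.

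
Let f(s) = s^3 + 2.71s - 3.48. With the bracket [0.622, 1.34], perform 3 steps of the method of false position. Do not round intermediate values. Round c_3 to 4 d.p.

0.9566

f(0.622000) = -1.553738, f(1.340000) = 2.557504
step 1: c = 0.893350, f(c) = -0.346064 < 0 → new bracket [0.893350, 1.340000]
step 2: c = 0.946584, f(c) = -0.066598 < 0 → new bracket [0.946584, 1.340000]
step 3: c = 0.956569, f(c) = -0.012416 < 0 → new bracket [0.956569, 1.340000]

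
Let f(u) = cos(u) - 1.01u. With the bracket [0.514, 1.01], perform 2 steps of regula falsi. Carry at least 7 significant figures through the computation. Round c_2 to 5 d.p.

f(0.514000) = 0.351645, f(1.010000) = -0.488239
step 1: c = 0.721667, f(c) = 0.021823 > 0 → new bracket [0.721667, 1.010000]
step 2: c = 0.734003, f(c) = 0.001157 > 0 → new bracket [0.734003, 1.010000]

0.73400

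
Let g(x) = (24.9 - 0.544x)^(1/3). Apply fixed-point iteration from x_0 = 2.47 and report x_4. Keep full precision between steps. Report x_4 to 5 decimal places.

2.85803

x_1 = g(2.470000) = 2.866614
x_2 = g(2.866614) = 2.857835
x_3 = g(2.857835) = 2.858030
x_4 = g(2.858030) = 2.858025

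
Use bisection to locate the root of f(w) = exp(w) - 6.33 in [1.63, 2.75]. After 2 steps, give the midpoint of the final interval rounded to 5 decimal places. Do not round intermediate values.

f(1.630000) = -1.226125, f(2.750000) = 9.312632 (opposite signs)
step 1: m = 2.190000, f(m) = 2.605213 > 0 → root in [1.630000, 2.190000]
step 2: m = 1.910000, f(m) = 0.423089 > 0 → root in [1.630000, 1.910000]
Midpoint of [1.630000, 1.910000] = 1.770000

1.77000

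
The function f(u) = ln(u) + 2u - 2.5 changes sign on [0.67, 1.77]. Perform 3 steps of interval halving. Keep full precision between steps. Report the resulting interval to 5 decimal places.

[1.08250, 1.22000]

f(0.670000) = -1.560478, f(1.770000) = 1.610980 (opposite signs)
step 1: m = 1.220000, f(m) = 0.138851 > 0 → root in [0.670000, 1.220000]
step 2: m = 0.945000, f(m) = -0.666570 < 0 → root in [0.945000, 1.220000]
step 3: m = 1.082500, f(m) = -0.255727 < 0 → root in [1.082500, 1.220000]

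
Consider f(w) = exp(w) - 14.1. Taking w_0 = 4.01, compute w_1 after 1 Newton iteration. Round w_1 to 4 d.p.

3.2657

f'(w) = exp(w)
w_0 = 4.010000: f = 41.046871, f' = 55.146871 → w_1 = 4.010000 - (41.046871)/(55.146871) = 3.265681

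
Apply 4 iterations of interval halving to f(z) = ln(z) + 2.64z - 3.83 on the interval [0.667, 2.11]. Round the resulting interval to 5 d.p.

[1.29831, 1.38850]

f(0.667000) = -2.474085, f(2.110000) = 2.487088 (opposite signs)
step 1: m = 1.388500, f(m) = 0.163864 > 0 → root in [0.667000, 1.388500]
step 2: m = 1.027750, f(m) = -1.089368 < 0 → root in [1.027750, 1.388500]
step 3: m = 1.208125, f(m) = -0.451480 < 0 → root in [1.208125, 1.388500]
step 4: m = 1.298313, f(m) = -0.141390 < 0 → root in [1.298313, 1.388500]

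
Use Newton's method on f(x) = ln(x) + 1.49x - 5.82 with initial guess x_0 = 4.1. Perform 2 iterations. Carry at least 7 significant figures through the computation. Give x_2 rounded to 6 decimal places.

f'(x) = 1/x + 1.49
x_0 = 4.100000: f = 1.699987, f' = 1.733902 → x_1 = 4.100000 - (1.699987)/(1.733902) = 3.119560
x_1 = 3.119560: f = -0.034163, f' = 1.810558 → x_2 = 3.119560 - (-0.034163)/(1.810558) = 3.138429

3.138429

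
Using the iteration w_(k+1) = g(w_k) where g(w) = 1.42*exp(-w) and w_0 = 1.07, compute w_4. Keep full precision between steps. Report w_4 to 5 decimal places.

w_1 = g(1.070000) = 0.487072
w_2 = g(0.487072) = 0.872480
w_3 = g(0.872480) = 0.593437
w_4 = g(0.593437) = 0.784444

0.78444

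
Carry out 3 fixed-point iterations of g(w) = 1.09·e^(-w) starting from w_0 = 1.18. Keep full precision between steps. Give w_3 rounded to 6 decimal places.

w_1 = g(1.180000) = 0.334934
w_2 = g(0.334934) = 0.779770
w_3 = g(0.779770) = 0.499777

0.499777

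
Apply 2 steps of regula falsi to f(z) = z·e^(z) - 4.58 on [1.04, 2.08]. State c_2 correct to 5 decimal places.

False-position update: c = (a·f(b) − b·f(a))/(f(b) − f(a)); replace the endpoint whose sign matches f(c).
f(1.040000) = -1.637614, f(2.080000) = 12.069295
step 1: c = 1.164253, f(c) = -0.850285 < 0 → new bracket [1.164253, 2.080000]
step 2: c = 1.224521, f(c) = -0.413521 < 0 → new bracket [1.224521, 2.080000]

1.22452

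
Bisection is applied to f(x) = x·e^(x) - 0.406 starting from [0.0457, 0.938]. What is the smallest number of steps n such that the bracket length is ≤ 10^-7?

24

Initial width b − a = 0.938 − 0.0457 = 0.892300.
After n steps the width is (b−a)/2^n; need (b−a)/2^n ≤ 10^-7.
So n ≥ log₂(0.892300/10^-7) = log₂(8923000.0000) ≈ 23.0891.
Hence n = 24.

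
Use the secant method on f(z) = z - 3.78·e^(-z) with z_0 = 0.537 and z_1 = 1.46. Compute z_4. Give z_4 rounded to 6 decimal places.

1.171519

Secant update: z_(k+1) = z_k − f(z_k)·(z_k − z_(k-1))/(f(z_k) − f(z_(k-1))).
f(z_0) = -1.672407, f(z_1) = 0.582147
z_2 = 1.460000 - (0.582147)·(1.460000 - 0.537000)/(0.582147 - (-1.672407)) = 1.221673; f(z_2) = 0.107568
z_3 = 1.221673 - (0.107568)·(1.221673 - 1.460000)/(0.107568 - (0.582147)) = 1.167654; f(z_3) = -0.008289
z_4 = 1.167654 - (-0.008289)·(1.167654 - 1.221673)/(-0.008289 - (0.107568)) = 1.171519; f(z_4) = 0.000112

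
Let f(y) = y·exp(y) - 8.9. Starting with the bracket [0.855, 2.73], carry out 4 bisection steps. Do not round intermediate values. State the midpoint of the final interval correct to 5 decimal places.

f(0.855000) = -6.889575, f(2.730000) = 32.958782 (opposite signs)
step 1: m = 1.792500, f(m) = 1.862967 > 0 → root in [0.855000, 1.792500]
step 2: m = 1.323750, f(m) = -3.926028 < 0 → root in [1.323750, 1.792500]
step 3: m = 1.558125, f(m) = -1.499051 < 0 → root in [1.558125, 1.792500]
step 4: m = 1.675312, f(m) = 0.046946 > 0 → root in [1.558125, 1.675312]
Midpoint of [1.558125, 1.675312] = 1.616719

1.61672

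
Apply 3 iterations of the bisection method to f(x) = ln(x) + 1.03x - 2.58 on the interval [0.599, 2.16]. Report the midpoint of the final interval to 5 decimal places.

f(0.599000) = -2.475524, f(2.160000) = 0.414908 (opposite signs)
step 1: m = 1.379500, f(m) = -0.837394 < 0 → root in [1.379500, 2.160000]
step 2: m = 1.769750, f(m) = -0.186319 < 0 → root in [1.769750, 2.160000]
step 3: m = 1.964875, f(m) = 0.119250 > 0 → root in [1.769750, 1.964875]
Midpoint of [1.769750, 1.964875] = 1.867313

1.86731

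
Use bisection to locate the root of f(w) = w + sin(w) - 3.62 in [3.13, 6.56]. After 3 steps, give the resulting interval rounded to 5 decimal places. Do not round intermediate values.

f(3.130000) = -0.478408, f(6.560000) = 3.213293 (opposite signs)
step 1: m = 4.845000, f(m) = 0.233780 > 0 → root in [3.130000, 4.845000]
step 2: m = 3.987500, f(m) = -0.381073 < 0 → root in [3.987500, 4.845000]
step 3: m = 4.416250, f(m) = -0.160220 < 0 → root in [4.416250, 4.845000]

[4.41625, 4.84500]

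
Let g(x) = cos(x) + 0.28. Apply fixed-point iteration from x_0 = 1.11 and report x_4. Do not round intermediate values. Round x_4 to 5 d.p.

x_1 = g(1.110000) = 0.724662
x_2 = g(0.724662) = 1.028724
x_3 = g(1.028724) = 0.795912
x_4 = g(0.795912) = 0.979633

0.97963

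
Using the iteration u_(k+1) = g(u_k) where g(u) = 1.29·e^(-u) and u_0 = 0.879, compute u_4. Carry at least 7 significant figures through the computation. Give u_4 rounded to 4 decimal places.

0.7035

u_1 = g(0.879000) = 0.535605
u_2 = g(0.535605) = 0.755056
u_3 = g(0.755056) = 0.606280
u_4 = g(0.606280) = 0.703535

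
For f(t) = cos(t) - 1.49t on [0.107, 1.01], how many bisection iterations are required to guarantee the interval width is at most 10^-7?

Initial width b − a = 1.01 − 0.107 = 0.903000.
After n steps the width is (b−a)/2^n; need (b−a)/2^n ≤ 10^-7.
So n ≥ log₂(0.903000/10^-7) = log₂(9030000.0000) ≈ 23.1063.
Hence n = 24.

24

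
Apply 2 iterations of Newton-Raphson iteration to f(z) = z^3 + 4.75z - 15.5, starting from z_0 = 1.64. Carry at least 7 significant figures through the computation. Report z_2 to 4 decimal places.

1.8753

f'(z) = 3z^2 + 4.75
z_0 = 1.640000: f = -3.299056, f' = 12.818800 → z_1 = 1.640000 - (-3.299056)/(12.818800) = 1.897361
z_1 = 1.897361: f = 0.342920, f' = 15.549933 → z_2 = 1.897361 - (0.342920)/(15.549933) = 1.875308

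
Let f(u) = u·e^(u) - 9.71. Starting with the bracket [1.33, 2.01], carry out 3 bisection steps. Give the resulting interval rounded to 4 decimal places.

[1.6700, 1.7550]

f(1.330000) = -4.681212, f(2.010000) = 5.291268 (opposite signs)
step 1: m = 1.670000, f(m) = -0.838680 < 0 → root in [1.670000, 2.010000]
step 2: m = 1.840000, f(m) = 1.875630 > 0 → root in [1.670000, 1.840000]
step 3: m = 1.755000, f(m) = 0.439951 > 0 → root in [1.670000, 1.755000]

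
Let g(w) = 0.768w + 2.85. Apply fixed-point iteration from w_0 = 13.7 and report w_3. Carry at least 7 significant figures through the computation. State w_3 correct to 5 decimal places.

12.92569

w_1 = g(13.700000) = 13.371600
w_2 = g(13.371600) = 13.119389
w_3 = g(13.119389) = 12.925691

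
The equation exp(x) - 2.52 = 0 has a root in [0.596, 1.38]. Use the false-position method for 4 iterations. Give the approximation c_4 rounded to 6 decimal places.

0.923574

f(0.596000) = -0.705155, f(1.380000) = 1.454902
step 1: c = 0.851938, f(c) = -0.175813 < 0 → new bracket [0.851938, 1.380000]
step 2: c = 0.908871, f(c) = -0.038481 < 0 → new bracket [0.908871, 1.380000]
step 3: c = 0.921011, f(c) = -0.008172 < 0 → new bracket [0.921011, 1.380000]
step 4: c = 0.923574, f(c) = -0.001724 < 0 → new bracket [0.923574, 1.380000]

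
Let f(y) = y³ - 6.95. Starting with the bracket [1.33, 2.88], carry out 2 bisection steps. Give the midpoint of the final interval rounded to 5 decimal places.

f(1.330000) = -4.597363, f(2.880000) = 16.937872 (opposite signs)
step 1: m = 2.105000, f(m) = 2.377308 > 0 → root in [1.330000, 2.105000]
step 2: m = 1.717500, f(m) = -1.883708 < 0 → root in [1.717500, 2.105000]
Midpoint of [1.717500, 2.105000] = 1.911250

1.91125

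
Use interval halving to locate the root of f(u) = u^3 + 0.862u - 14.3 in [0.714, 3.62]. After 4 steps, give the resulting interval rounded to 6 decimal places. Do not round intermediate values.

[2.167000, 2.348625]

f(0.714000) = -13.320538, f(3.620000) = 36.258368 (opposite signs)
step 1: m = 2.167000, f(m) = -2.256055 < 0 → root in [2.167000, 3.620000]
step 2: m = 2.893500, f(m) = 12.419569 > 0 → root in [2.167000, 2.893500]
step 3: m = 2.530250, f(m) = 4.080154 > 0 → root in [2.167000, 2.530250]
step 4: m = 2.348625, f(m) = 0.679623 > 0 → root in [2.167000, 2.348625]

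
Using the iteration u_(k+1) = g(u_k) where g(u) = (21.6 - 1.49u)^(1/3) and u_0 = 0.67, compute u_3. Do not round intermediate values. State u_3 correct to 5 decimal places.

u_1 = g(0.670000) = 2.741370
u_2 = g(2.741370) = 2.597006
u_3 = g(2.597006) = 2.607594

2.60759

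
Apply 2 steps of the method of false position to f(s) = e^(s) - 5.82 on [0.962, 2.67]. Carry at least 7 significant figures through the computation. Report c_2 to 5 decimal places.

f(0.962000) = -3.203075, f(2.670000) = 8.619969
step 1: c = 1.424728, f(c) = -1.663274 < 0 → new bracket [1.424728, 2.670000]
step 2: c = 1.626146, f(c) = -0.735759 < 0 → new bracket [1.626146, 2.670000]

1.62615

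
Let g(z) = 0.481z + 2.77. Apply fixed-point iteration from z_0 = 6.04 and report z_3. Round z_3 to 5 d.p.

z_1 = g(6.040000) = 5.675240
z_2 = g(5.675240) = 5.499790
z_3 = g(5.499790) = 5.415399

5.41540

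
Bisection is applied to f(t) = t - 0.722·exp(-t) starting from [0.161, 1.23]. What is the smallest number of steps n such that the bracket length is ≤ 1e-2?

Initial width b − a = 1.23 − 0.161 = 1.069000.
After n steps the width is (b−a)/2^n; need (b−a)/2^n ≤ 1e-2.
So n ≥ log₂(1.069000/1e-2) = log₂(106.9000) ≈ 6.7401.
Hence n = 7.

7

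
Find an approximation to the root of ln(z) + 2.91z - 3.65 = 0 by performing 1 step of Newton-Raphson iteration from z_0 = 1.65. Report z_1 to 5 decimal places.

Newton update: z ← z − f(z)/f'(z).
f'(z) = 1/z + 2.91
z_0 = 1.650000: f = 1.652275, f' = 3.516061 → z_1 = 1.650000 - (1.652275)/(3.516061) = 1.180078

1.18008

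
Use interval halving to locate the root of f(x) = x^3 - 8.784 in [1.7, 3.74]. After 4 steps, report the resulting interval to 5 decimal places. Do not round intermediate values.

[1.95500, 2.08250]

f(1.700000) = -3.871000, f(3.740000) = 43.529624 (opposite signs)
step 1: m = 2.720000, f(m) = 11.339648 > 0 → root in [1.700000, 2.720000]
step 2: m = 2.210000, f(m) = 2.009861 > 0 → root in [1.700000, 2.210000]
step 3: m = 1.955000, f(m) = -1.311941 < 0 → root in [1.955000, 2.210000]
step 4: m = 2.082500, f(m) = 0.247399 > 0 → root in [1.955000, 2.082500]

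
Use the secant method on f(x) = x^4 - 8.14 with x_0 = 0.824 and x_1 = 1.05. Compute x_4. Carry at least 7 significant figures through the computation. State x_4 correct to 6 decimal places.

f(x_0) = -7.678992, f(x_1) = -6.924494
x_2 = 1.050000 - (-6.924494)·(1.050000 - 0.824000)/(-6.924494 - (-7.678992)) = 3.124142; f(x_2) = 87.122726
x_3 = 3.124142 - (87.122726)·(3.124142 - 1.050000)/(87.122726 - (-6.924494)) = 1.202715; f(x_3) = -6.047573
x_4 = 1.202715 - (-6.047573)·(1.202715 - 3.124142)/(-6.047573 - (87.122726)) = 1.327432; f(x_4) = -5.035088

1.327432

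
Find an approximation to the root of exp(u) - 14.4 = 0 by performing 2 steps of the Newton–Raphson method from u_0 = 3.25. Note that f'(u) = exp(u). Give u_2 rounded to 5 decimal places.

2.67673

u_0 = 3.250000: f = 11.390340, f' = 25.790340 → u_1 = 3.250000 - (11.390340)/(25.790340) = 2.808349
u_1 = 2.808349: f = 2.182511, f' = 16.582511 → u_2 = 2.808349 - (2.182511)/(16.582511) = 2.676733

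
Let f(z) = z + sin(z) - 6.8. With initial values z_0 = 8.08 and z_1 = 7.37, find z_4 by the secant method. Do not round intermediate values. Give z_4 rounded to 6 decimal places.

f(z_0) = 2.254566, f(z_1) = 1.455149
z_2 = 7.370000 - (1.455149)·(7.370000 - 8.080000)/(1.455149 - (2.254566)) = 6.077613; f(z_2) = -0.926514
z_3 = 6.077613 - (-0.926514)·(6.077613 - 7.370000)/(-0.926514 - (1.455149)) = 6.580377; f(z_3) = 0.073214
z_4 = 6.580377 - (0.073214)·(6.580377 - 6.077613)/(0.073214 - (-0.926514)) = 6.543558; f(z_4) = 0.000999

6.543558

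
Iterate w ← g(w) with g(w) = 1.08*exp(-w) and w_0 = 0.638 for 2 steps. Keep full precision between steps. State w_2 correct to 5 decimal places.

0.61039

w_1 = g(0.638000) = 0.570616
w_2 = g(0.570616) = 0.610391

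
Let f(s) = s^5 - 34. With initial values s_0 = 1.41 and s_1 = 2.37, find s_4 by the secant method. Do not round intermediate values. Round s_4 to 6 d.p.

2.041755

f(s_0) = -28.426916, f(s_1) = 40.772470
s_2 = 2.370000 - (40.772470)·(2.370000 - 1.410000)/(40.772470 - (-28.426916)) = 1.804365; f(s_2) = -14.874078
s_3 = 1.804365 - (-14.874078)·(1.804365 - 2.370000)/(-14.874078 - (40.772470)) = 1.955557; f(s_3) = -5.400898
s_4 = 1.955557 - (-5.400898)·(1.955557 - 1.804365)/(-5.400898 - (-14.874078)) = 2.041755; f(s_4) = 1.482835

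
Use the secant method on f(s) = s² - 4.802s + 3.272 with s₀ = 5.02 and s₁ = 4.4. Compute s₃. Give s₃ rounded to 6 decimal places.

f(s_0) = 4.366360, f(s_1) = 1.503200
s_2 = 4.400000 - (1.503200)·(4.400000 - 5.020000)/(1.503200 - (4.366360)) = 4.074491; f(s_2) = 0.307772
s_3 = 4.074491 - (0.307772)·(4.074491 - 4.400000)/(0.307772 - (1.503200)) = 3.990687; f(s_3) = 0.034302

3.990687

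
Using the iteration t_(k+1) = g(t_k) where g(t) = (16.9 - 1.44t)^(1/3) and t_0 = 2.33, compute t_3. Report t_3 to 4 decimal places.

2.3796

t_1 = g(2.330000) = 2.383733
t_2 = g(2.383733) = 2.379185
t_3 = g(2.379185) = 2.379570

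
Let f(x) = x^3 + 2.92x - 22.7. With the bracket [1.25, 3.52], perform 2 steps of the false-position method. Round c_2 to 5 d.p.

2.35423

f(1.250000) = -17.096875, f(3.520000) = 31.192608
step 1: c = 2.053693, f(c) = -8.041452 < 0 → new bracket [2.053693, 3.520000]
step 2: c = 2.354229, f(c) = -2.777595 < 0 → new bracket [2.354229, 3.520000]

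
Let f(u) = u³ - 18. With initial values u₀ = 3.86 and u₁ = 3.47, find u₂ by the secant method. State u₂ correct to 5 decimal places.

2.88039

f(u_0) = 39.512456, f(u_1) = 23.781923
u_2 = 3.470000 - (23.781923)·(3.470000 - 3.860000)/(23.781923 - (39.512456)) = 2.880386; f(u_2) = 5.897466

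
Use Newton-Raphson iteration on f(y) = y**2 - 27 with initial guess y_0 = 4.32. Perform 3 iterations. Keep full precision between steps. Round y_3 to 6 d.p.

5.196152

f'(y) = 2y
y_0 = 4.320000: f = -8.337600, f' = 8.640000 → y_1 = 4.320000 - (-8.337600)/(8.640000) = 5.285000
y_1 = 5.285000: f = 0.931225, f' = 10.570000 → y_2 = 5.285000 - (0.931225)/(10.570000) = 5.196899
y_2 = 5.196899: f = 0.007762, f' = 10.393798 → y_3 = 5.196899 - (0.007762)/(10.393798) = 5.196152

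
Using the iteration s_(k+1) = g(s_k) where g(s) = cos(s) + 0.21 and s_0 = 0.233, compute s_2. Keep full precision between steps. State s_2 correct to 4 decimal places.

0.5882

s_1 = g(0.233000) = 1.182978
s_2 = g(1.182978) = 0.588170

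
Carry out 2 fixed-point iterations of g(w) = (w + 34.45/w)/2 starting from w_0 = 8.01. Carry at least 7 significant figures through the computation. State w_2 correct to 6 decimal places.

w_1 = g(8.010000) = 6.155437
w_2 = g(6.155437) = 5.876058

5.876058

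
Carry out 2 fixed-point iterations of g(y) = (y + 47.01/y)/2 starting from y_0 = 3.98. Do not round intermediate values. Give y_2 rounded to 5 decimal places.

y_1 = g(3.980000) = 7.895779
y_2 = g(7.895779) = 6.924797

6.92480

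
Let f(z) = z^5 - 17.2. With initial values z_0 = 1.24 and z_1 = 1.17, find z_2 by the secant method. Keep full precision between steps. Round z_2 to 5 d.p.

f(z_0) = -14.268375, f(z_1) = -15.007552
z_2 = 1.170000 - (-15.007552)·(1.170000 - 1.240000)/(-15.007552 - (-14.268375)) = 2.591214; f(z_2) = 99.619755

2.59121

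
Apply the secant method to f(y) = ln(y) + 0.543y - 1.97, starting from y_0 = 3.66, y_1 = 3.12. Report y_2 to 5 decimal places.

2.09212

Secant update: y_(k+1) = y_k − f(y_k)·(y_k − y_(k-1))/(f(y_k) − f(y_(k-1))).
f(y_0) = 1.314843, f(y_1) = 0.861993
y_2 = 3.120000 - (0.861993)·(3.120000 - 3.660000)/(0.861993 - (1.314843)) = 2.092119; f(y_2) = -0.095802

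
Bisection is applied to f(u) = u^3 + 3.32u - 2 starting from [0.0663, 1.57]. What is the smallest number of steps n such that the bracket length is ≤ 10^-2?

8

Initial width b − a = 1.57 − 0.0663 = 1.503700.
After n steps the width is (b−a)/2^n; need (b−a)/2^n ≤ 10^-2.
So n ≥ log₂(1.503700/10^-2) = log₂(150.3700) ≈ 7.2324.
Hence n = 8.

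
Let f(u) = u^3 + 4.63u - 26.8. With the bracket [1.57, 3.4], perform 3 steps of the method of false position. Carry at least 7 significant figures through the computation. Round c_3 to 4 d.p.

2.4658

f(1.570000) = -15.661007, f(3.400000) = 28.246000
step 1: c = 2.222735, f(c) = -5.527200 < 0 → new bracket [2.222735, 3.400000]
step 2: c = 2.415402, f(c) = -1.524830 < 0 → new bracket [2.415402, 3.400000]
step 3: c = 2.465832, f(c) = -0.390130 < 0 → new bracket [2.465832, 3.400000]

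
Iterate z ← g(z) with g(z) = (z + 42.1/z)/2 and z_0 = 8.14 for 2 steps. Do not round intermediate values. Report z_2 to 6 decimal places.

z_1 = g(8.140000) = 6.655995
z_2 = g(6.655995) = 6.490560

6.490560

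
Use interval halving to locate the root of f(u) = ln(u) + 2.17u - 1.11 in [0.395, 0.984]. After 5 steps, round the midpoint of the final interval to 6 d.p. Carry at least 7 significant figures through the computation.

f(0.395000) = -1.181720, f(0.984000) = 1.009151 (opposite signs)
step 1: m = 0.689500, f(m) = 0.014426 > 0 → root in [0.395000, 0.689500]
step 2: m = 0.542250, f(m) = -0.545346 < 0 → root in [0.542250, 0.689500]
step 3: m = 0.615875, f(m) = -0.258263 < 0 → root in [0.615875, 0.689500]
step 4: m = 0.652687, f(m) = -0.120325 < 0 → root in [0.652687, 0.689500]
step 5: m = 0.671094, f(m) = -0.052573 < 0 → root in [0.671094, 0.689500]
Midpoint of [0.671094, 0.689500] = 0.680297

0.680297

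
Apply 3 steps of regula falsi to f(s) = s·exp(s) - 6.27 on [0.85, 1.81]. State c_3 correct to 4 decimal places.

1.4503

False-position update: c = (a·f(b) − b·f(a))/(f(b) − f(a)); replace the endpoint whose sign matches f(c).
f(0.850000) = -4.281300, f(1.810000) = 4.789910
step 1: c = 1.303087, f(c) = -1.473803 < 0 → new bracket [1.303087, 1.810000]
step 2: c = 1.422360, f(c) = -0.371624 < 0 → new bracket [1.422360, 1.810000]
step 3: c = 1.450269, f(c) = -0.085670 < 0 → new bracket [1.450269, 1.810000]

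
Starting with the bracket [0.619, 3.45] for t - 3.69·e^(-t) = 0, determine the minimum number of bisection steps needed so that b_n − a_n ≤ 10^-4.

15

Initial width b − a = 3.45 − 0.619 = 2.831000.
After n steps the width is (b−a)/2^n; need (b−a)/2^n ≤ 10^-4.
So n ≥ log₂(2.831000/10^-4) = log₂(28310.0000) ≈ 14.7890.
Hence n = 15.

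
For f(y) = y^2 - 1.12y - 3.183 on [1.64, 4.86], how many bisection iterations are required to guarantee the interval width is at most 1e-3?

12

Initial width b − a = 4.86 − 1.64 = 3.220000.
After n steps the width is (b−a)/2^n; need (b−a)/2^n ≤ 1e-3.
So n ≥ log₂(3.220000/1e-3) = log₂(3220.0000) ≈ 11.6528.
Hence n = 12.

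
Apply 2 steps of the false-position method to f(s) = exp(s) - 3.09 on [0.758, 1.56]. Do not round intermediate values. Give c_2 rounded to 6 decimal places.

1.112349

False-position update: c = (a·f(b) − b·f(a))/(f(b) − f(a)); replace the endpoint whose sign matches f(c).
f(0.758000) = -0.955996, f(1.560000) = 1.668821
step 1: c = 1.050100, f(c) = -0.232063 < 0 → new bracket [1.050100, 1.560000]
step 2: c = 1.112349, f(c) = -0.048504 < 0 → new bracket [1.112349, 1.560000]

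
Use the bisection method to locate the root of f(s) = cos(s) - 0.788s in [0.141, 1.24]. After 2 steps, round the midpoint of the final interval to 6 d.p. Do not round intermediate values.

f(0.141000) = 0.878968, f(1.240000) = -0.652324 (opposite signs)
step 1: m = 0.690500, f(m) = 0.226814 > 0 → root in [0.690500, 1.240000]
step 2: m = 0.965250, f(m) = -0.191406 < 0 → root in [0.690500, 0.965250]
Midpoint of [0.690500, 0.965250] = 0.827875

0.827875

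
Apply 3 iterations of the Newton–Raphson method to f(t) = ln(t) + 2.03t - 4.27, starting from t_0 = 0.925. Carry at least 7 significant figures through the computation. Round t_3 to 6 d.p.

f'(t) = 1/t + 2.03
t_0 = 0.925000: f = -2.470212, f' = 3.111081 → t_1 = 0.925000 - (-2.470212)/(3.111081) = 1.719004
t_1 = 1.719004: f = -0.238676, f' = 2.611732 → t_2 = 1.719004 - (-0.238676)/(2.611732) = 1.810390
t_2 = 1.810390: f = -0.001365, f' = 2.582367 → t_3 = 1.810390 - (-0.001365)/(2.582367) = 1.810919

1.810919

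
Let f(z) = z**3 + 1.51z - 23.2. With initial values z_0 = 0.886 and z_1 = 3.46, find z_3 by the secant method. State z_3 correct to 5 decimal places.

2.53007

f(z_0) = -21.166634, f(z_1) = 23.446336
z_2 = 3.460000 - (23.446336)·(3.460000 - 0.886000)/(23.446336 - (-21.166634)) = 2.107235; f(z_2) = -10.661028
z_3 = 2.107235 - (-10.661028)·(2.107235 - 3.460000)/(-10.661028 - (23.446336)) = 2.530072; f(z_3) = -3.183927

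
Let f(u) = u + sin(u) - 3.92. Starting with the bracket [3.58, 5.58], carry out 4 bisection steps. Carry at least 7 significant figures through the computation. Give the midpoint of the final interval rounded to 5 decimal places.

f(3.580000) = -0.764498, f(5.580000) = 1.013349 (opposite signs)
step 1: m = 4.580000, f(m) = -0.331249 < 0 → root in [4.580000, 5.580000]
step 2: m = 5.080000, f(m) = 0.226811 > 0 → root in [4.580000, 5.080000]
step 3: m = 4.830000, f(m) = -0.083092 < 0 → root in [4.830000, 5.080000]
step 4: m = 4.955000, f(m) = 0.064286 > 0 → root in [4.830000, 4.955000]
Midpoint of [4.830000, 4.955000] = 4.892500

4.89250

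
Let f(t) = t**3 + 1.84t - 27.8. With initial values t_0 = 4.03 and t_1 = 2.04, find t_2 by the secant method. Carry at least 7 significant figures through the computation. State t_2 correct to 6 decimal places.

2.550665

Secant update: t_(k+1) = t_k − f(t_k)·(t_k − t_(k-1))/(f(t_k) − f(t_(k-1))).
f(t_0) = 45.066027, f(t_1) = -15.556736
t_2 = 2.040000 - (-15.556736)·(2.040000 - 4.030000)/(-15.556736 - (45.066027)) = 2.550665; f(t_2) = -6.512432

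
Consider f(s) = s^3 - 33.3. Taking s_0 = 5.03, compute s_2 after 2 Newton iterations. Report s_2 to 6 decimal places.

3.299959

f'(s) = 3s^2
s_0 = 5.030000: f = 93.963527, f' = 75.902700 → s_1 = 5.030000 - (93.963527)/(75.902700) = 3.792053
s_1 = 3.792053: f = 21.228451, f' = 43.138996 → s_2 = 3.792053 - (21.228451)/(43.138996) = 3.299959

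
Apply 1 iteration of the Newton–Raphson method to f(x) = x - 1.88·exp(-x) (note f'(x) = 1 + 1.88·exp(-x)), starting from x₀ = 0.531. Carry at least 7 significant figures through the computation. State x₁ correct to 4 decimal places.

x_0 = 0.531000: f = -0.574471, f' = 2.105471 → x_1 = 0.531000 - (-0.574471)/(2.105471) = 0.803847

0.8038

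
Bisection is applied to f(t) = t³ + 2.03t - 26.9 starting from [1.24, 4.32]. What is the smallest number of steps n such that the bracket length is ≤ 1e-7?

Initial width b − a = 4.32 − 1.24 = 3.080000.
After n steps the width is (b−a)/2^n; need (b−a)/2^n ≤ 1e-7.
So n ≥ log₂(3.080000/1e-7) = log₂(30800000.0000) ≈ 24.8764.
Hence n = 25.

25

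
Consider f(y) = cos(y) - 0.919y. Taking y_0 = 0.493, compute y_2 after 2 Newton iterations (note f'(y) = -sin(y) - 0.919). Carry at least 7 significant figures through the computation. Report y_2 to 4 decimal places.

y_0 = 0.493000: f = 0.427850, f' = -1.392271 → y_1 = 0.493000 - (0.427850)/(-1.392271) = 0.800304
y_1 = 0.800304: f = -0.038990, f' = -1.636568 → y_2 = 0.800304 - (-0.038990)/(-1.636568) = 0.776479

0.7765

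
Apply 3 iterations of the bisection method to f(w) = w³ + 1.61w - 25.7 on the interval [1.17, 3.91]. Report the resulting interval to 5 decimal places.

f(1.170000) = -22.214687, f(3.910000) = 40.371571 (opposite signs)
step 1: m = 2.540000, f(m) = -5.223536 < 0 → root in [2.540000, 3.910000]
step 2: m = 3.225000, f(m) = 13.034266 > 0 → root in [2.540000, 3.225000]
step 3: m = 2.882500, f(m) = 2.890959 > 0 → root in [2.540000, 2.882500]

[2.54000, 2.88250]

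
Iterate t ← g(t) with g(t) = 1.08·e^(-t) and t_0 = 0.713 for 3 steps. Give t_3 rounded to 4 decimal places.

0.5717

t_1 = g(0.713000) = 0.529385
t_2 = g(0.529385) = 0.636084
t_3 = g(0.636084) = 0.571710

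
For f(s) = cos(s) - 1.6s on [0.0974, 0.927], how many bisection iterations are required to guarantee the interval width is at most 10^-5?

17

Initial width b − a = 0.927 − 0.0974 = 0.829600.
After n steps the width is (b−a)/2^n; need (b−a)/2^n ≤ 10^-5.
So n ≥ log₂(0.829600/10^-5) = log₂(82960.0000) ≈ 16.3401.
Hence n = 17.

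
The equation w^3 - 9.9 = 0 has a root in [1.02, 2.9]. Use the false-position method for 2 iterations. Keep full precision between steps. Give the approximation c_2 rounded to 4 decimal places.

f(1.020000) = -8.838792, f(2.900000) = 14.489000
step 1: c = 1.732323, f(c) = -4.701395 < 0 → new bracket [1.732323, 2.900000]
step 2: c = 2.018389, f(c) = -1.677300 < 0 → new bracket [2.018389, 2.900000]

2.0184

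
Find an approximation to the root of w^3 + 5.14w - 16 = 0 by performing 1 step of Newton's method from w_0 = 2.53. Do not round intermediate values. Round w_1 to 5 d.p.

1.98781

f'(w) = 3w^2 + 5.14
w_0 = 2.530000: f = 13.198477, f' = 24.342700 → w_1 = 2.530000 - (13.198477)/(24.342700) = 1.987806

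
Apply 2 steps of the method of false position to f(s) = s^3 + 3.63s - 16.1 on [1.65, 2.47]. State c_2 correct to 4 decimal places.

f(1.650000) = -5.618375, f(2.470000) = 7.935323
step 1: c = 1.989912, f(c) = -0.997063 < 0 → new bracket [1.989912, 2.470000]
step 2: c = 2.043501, f(c) = -0.148640 < 0 → new bracket [2.043501, 2.470000]

2.0435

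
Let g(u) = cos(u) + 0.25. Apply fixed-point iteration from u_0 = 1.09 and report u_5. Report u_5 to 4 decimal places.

u_1 = g(1.090000) = 0.712485
u_2 = g(0.712485) = 1.006739
u_3 = g(1.006739) = 0.784619
u_4 = g(0.784619) = 0.957658
u_5 = g(0.957658) = 0.825437

0.8254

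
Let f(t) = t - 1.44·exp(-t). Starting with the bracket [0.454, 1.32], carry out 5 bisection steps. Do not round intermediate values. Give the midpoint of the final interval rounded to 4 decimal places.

f(0.454000) = -0.460519, f(1.320000) = 0.935325 (opposite signs)
step 1: m = 0.887000, f(m) = 0.293879 > 0 → root in [0.454000, 0.887000]
step 2: m = 0.670500, f(m) = -0.065992 < 0 → root in [0.670500, 0.887000]
step 3: m = 0.778750, f(m) = 0.117820 > 0 → root in [0.670500, 0.778750]
step 4: m = 0.724625, f(m) = 0.026936 > 0 → root in [0.670500, 0.724625]
step 5: m = 0.697563, f(m) = -0.019265 < 0 → root in [0.697563, 0.724625]
Midpoint of [0.697563, 0.724625] = 0.711094

0.7111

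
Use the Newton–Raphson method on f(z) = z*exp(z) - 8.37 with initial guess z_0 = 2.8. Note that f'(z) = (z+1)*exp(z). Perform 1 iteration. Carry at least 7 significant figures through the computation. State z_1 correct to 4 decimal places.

2.1971

z_0 = 2.800000: f = 37.675011, f' = 62.489658 → z_1 = 2.800000 - (37.675011)/(62.489658) = 2.197100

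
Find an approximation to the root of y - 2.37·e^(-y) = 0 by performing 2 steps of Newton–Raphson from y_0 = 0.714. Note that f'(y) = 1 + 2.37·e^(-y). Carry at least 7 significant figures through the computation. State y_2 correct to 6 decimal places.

Newton update: y ← y − f(y)/f'(y).
y_0 = 0.714000: f = -0.446545, f' = 2.160545 → y_1 = 0.714000 - (-0.446545)/(2.160545) = 0.920682
y_1 = 0.920682: f = -0.023165, f' = 1.943846 → y_2 = 0.920682 - (-0.023165)/(1.943846) = 0.932599

0.932599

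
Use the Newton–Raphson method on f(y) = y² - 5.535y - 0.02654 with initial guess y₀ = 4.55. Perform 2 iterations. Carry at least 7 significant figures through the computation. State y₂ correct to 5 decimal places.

5.55218

Newton update: y ← y − f(y)/f'(y).
f'(y) = 2y - 5.535
y_0 = 4.550000: f = -4.508290, f' = 3.565000 → y_1 = 4.550000 - (-4.508290)/(3.565000) = 5.814597
y_1 = 5.814597: f = 1.599207, f' = 6.094195 → y_2 = 5.814597 - (1.599207)/(6.094195) = 5.552183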